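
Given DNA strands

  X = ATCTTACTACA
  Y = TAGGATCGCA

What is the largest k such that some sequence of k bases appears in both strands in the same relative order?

Match A at X[1]=Y[5]; then T at X[2]=Y[6]; then C at X[3]=Y[7]; then C at X[10]=Y[9]; then A at X[11]=Y[10] — 5 bases in the same relative order in both. Since dp[11][10] = 5, nothing longer is possible.

5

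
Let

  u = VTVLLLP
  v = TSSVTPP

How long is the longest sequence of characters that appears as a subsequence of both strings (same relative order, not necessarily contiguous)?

3

Taking V [1,4]; then T [2,5]; then P [7,7] gives a common subsequence of length 3. Since dp[7][7] = 3, nothing longer is possible.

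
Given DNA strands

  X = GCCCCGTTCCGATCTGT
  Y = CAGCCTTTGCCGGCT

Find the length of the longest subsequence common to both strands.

10

Taking G [1,3], C [2,4], C [3,5], T [7,7], T [8,8], C [9,10], C [10,11], G [11,13], C [14,14], T [17,15] gives a common subsequence of length 10. The LCS DP gives dp[17][15] = 10, so this is optimal.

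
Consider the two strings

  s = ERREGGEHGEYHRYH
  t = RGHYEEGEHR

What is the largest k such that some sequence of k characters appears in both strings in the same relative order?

Let dp[i][j] be the LCS length of the first i characters of s and the first j characters of t. dp[i][j] = dp[i-1][j-1]+1 when the i-th and j-th characters match, else max(dp[i-1][j], dp[i][j-1]).
    ·  R  G  H  Y  E  E  G  E  H  R
 ·  0  0  0  0  0  0  0  0  0  0  0
 E  0  0  0  0  0  1  1  1  1  1  1
 R  0  1  1  1  1  1  1  1  1  1  2
 R  0  1  1  1  1  1  1  1  1  1  2
 E  0  1  1  1  1  2  2  2  2  2  2
 G  0  1  2  2  2  2  2  3  3  3  3
 G  0  1  2  2  2  2  2  3  3  3  3
 E  0  1  2  2  2  3  3  3  4  4  4
 H  0  1  2  3  3  3  3  3  4  5  5
 G  0  1  2  3  3  3  3  4  4  5  5
 E  0  1  2  3  3  4  4  4  5  5  5
 Y  0  1  2  3  4  4  4  4  5  5  5
 H  0  1  2  3  4  4  4  4  5  6  6
 R  0  1  2  3  4  4  4  4  5  6  7
 Y  0  1  2  3  4  4  4  4  5  6  7
 H  0  1  2  3  4  4  4  4  5  6  7
dp[15][10] = 7. One LCS (by backtracking along matches): REEGEHR.

7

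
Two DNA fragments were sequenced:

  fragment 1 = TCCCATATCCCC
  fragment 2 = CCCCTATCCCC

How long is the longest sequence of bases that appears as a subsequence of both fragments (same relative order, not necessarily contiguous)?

10

One common subsequence of length 10: C (fragment 1 #2, fragment 2 #2); then C (fragment 1 #3, fragment 2 #3); then C (fragment 1 #4, fragment 2 #4); then T (fragment 1 #6, fragment 2 #5); then A (fragment 1 #7, fragment 2 #6); then T (fragment 1 #8, fragment 2 #7); then C (fragment 1 #9, fragment 2 #8); then C (fragment 1 #10, fragment 2 #9); then C (fragment 1 #11, fragment 2 #10); then C (fragment 1 #12, fragment 2 #11). The LCS DP gives dp[12][11] = 10, so this is optimal.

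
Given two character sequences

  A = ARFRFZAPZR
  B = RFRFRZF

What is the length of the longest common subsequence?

5

One common subsequence of length 5: R [2,1]; then F [3,2]; then R [4,3]; then F [5,4]; then Z [6,6]. Since dp[10][7] = 5, nothing longer is possible.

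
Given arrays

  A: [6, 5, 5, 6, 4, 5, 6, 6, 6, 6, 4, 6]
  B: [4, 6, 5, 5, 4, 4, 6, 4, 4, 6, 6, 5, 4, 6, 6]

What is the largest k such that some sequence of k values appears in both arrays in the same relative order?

Match 6 [1,2]; then 5 [2,3]; then 5 [3,4]; then 6 [4,7]; then 4 [5,9]; then 6 [7,10]; then 6 [8,11]; then 6 [10,14]; then 6 [12,15] — 9 values in the same relative order in both. Since dp[12][15] = 9, nothing longer is possible.

9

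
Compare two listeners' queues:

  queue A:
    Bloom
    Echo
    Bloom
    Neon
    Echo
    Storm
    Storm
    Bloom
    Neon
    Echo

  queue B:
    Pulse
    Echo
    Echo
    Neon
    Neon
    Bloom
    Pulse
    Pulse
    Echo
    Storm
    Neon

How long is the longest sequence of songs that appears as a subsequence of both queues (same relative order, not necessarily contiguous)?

One common subsequence of length 5: Echo (queue A #2, queue B #3), then Bloom (queue A #3, queue B #6), then Echo (queue A #5, queue B #9), then Storm (queue A #7, queue B #10), then Neon (queue A #9, queue B #11), and the DP table's final entry dp[10][11] is also 5, so no common subsequence is longer.

5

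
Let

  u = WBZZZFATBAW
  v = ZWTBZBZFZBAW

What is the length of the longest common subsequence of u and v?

Let dp[i][j] be the LCS length of the first i characters of u and the first j characters of v. dp[i][j] = dp[i-1][j-1]+1 when the i-th and j-th characters match, else max(dp[i-1][j], dp[i][j-1]).
    ·  Z  W  T  B  Z  B  Z  F  Z  B  A  W
 ·  0  0  0  0  0  0  0  0  0  0  0  0  0
 W  0  0  1  1  1  1  1  1  1  1  1  1  1
 B  0  0  1  1  2  2  2  2  2  2  2  2  2
 Z  0  1  1  1  2  3  3  3  3  3  3  3  3
 Z  0  1  1  1  2  3  3  4  4  4  4  4  4
 Z  0  1  1  1  2  3  3  4  4  5  5  5  5
 F  0  1  1  1  2  3  3  4  5  5  5  5  5
 A  0  1  1  1  2  3  3  4  5  5  5  6  6
 T  0  1  1  2  2  3  3  4  5  5  5  6  6
 B  0  1  1  2  3  3  4  4  5  5  6  6  6
 A  0  1  1  2  3  3  4  4  5  5  6  7  7
 W  0  1  2  2  3  3  4  4  5  5  6  7  8
dp[11][12] = 8. One LCS (by backtracking along matches): WBZZZBAW.

8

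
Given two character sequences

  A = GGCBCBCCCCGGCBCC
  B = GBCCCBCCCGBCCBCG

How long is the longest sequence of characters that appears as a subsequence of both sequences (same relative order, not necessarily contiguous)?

Match G [1,1], then C [3,4], then C [5,5], then B [6,6], then C [7,7], then C [8,8], then C [9,9], then C [10,12], then C [13,13], then B [14,14], then C [15,15] — 11 characters in the same relative order in both. dp[16][16] = 11 confirms this is the maximum.

11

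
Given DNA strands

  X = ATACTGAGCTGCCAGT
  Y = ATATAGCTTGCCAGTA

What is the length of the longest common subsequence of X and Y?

14

Pick A (X #1, Y #1); then T (X #2, Y #2); then A (X #3, Y #3); then T (X #5, Y #4); then A (X #7, Y #5); then G (X #8, Y #6); then C (X #9, Y #7); then T (X #10, Y #9); then G (X #11, Y #10); then C (X #12, Y #11); then C (X #13, Y #12); then A (X #14, Y #13); then G (X #15, Y #14); then T (X #16, Y #15); all 14 bases appear in both, in order. dp[16][16] = 14 confirms this is the maximum.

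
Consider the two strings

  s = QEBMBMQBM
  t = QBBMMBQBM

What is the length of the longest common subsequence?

Pick Q (s #1, t #1); then B (s #3, t #3); then M (s #4, t #5); then B (s #5, t #6); then Q (s #7, t #7); then B (s #8, t #8); then M (s #9, t #9); all 7 characters appear in both, in order. Since dp[9][9] = 7, nothing longer is possible.

7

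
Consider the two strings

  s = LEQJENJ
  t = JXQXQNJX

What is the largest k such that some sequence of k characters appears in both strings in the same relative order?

3

Match Q (s #3, t #5); then N (s #6, t #6); then J (s #7, t #7) — 3 characters in the same relative order in both, and the DP table's final entry dp[7][8] is also 3, so no common subsequence is longer.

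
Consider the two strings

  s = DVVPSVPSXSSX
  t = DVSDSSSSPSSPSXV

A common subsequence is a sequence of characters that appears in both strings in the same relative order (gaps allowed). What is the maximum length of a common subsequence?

One common subsequence of length 8: D [1,1], V [2,2], S [5,8], P [7,9], S [8,10], S [10,11], S [11,13], X [12,14]. The LCS DP gives dp[12][15] = 8, so this is optimal.

8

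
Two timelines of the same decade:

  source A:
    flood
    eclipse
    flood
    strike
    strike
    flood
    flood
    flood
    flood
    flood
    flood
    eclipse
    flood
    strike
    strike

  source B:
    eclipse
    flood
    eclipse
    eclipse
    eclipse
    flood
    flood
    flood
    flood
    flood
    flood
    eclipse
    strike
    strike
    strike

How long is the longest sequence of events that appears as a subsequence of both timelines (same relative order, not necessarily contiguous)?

Pick flood (source A #1, source B #2); then eclipse (source A #2, source B #5); then flood (source A #6, source B #6); then flood (source A #7, source B #7); then flood (source A #8, source B #8); then flood (source A #9, source B #9); then flood (source A #10, source B #10); then flood (source A #11, source B #11); then eclipse (source A #12, source B #12); then strike (source A #14, source B #14); then strike (source A #15, source B #15); all 11 events appear in both, in order. The LCS DP gives dp[15][15] = 11, so this is optimal.

11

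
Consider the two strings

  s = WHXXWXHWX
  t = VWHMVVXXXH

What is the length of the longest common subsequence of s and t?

6

Let dp[i][j] be the LCS length of the first i characters of s and the first j characters of t. dp[i][j] = dp[i-1][j-1]+1 when the i-th and j-th characters match, else max(dp[i-1][j], dp[i][j-1]).
    ·  V  W  H  M  V  V  X  X  X  H
 ·  0  0  0  0  0  0  0  0  0  0  0
 W  0  0  1  1  1  1  1  1  1  1  1
 H  0  0  1  2  2  2  2  2  2  2  2
 X  0  0  1  2  2  2  2  3  3  3  3
 X  0  0  1  2  2  2  2  3  4  4  4
 W  0  0  1  2  2  2  2  3  4  4  4
 X  0  0  1  2  2  2  2  3  4  5  5
 H  0  0  1  2  2  2  2  3  4  5  6
 W  0  0  1  2  2  2  2  3  4  5  6
 X  0  0  1  2  2  2  2  3  4  5  6
dp[9][10] = 6. One LCS (by backtracking along matches): WHXXXH.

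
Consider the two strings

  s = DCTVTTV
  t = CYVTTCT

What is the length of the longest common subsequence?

4

Let dp[i][j] be the LCS length of the first i characters of s and the first j characters of t. dp[i][j] = dp[i-1][j-1]+1 when the i-th and j-th characters match, else max(dp[i-1][j], dp[i][j-1]).
    ·  C  Y  V  T  T  C  T
 ·  0  0  0  0  0  0  0  0
 D  0  0  0  0  0  0  0  0
 C  0  1  1  1  1  1  1  1
 T  0  1  1  1  2  2  2  2
 V  0  1  1  2  2  2  2  2
 T  0  1  1  2  3  3  3  3
 T  0  1  1  2  3  4  4  4
 V  0  1  1  2  3  4  4  4
dp[7][7] = 4. One LCS (by backtracking along matches): CTTT.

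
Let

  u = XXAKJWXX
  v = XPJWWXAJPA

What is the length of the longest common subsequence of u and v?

Let dp[i][j] be the LCS length of the first i characters of u and the first j characters of v. dp[i][j] = dp[i-1][j-1]+1 when the i-th and j-th characters match, else max(dp[i-1][j], dp[i][j-1]).
    ·  X  P  J  W  W  X  A  J  P  A
 ·  0  0  0  0  0  0  0  0  0  0  0
 X  0  1  1  1  1  1  1  1  1  1  1
 X  0  1  1  1  1  1  2  2  2  2  2
 A  0  1  1  1  1  1  2  3  3  3  3
 K  0  1  1  1  1  1  2  3  3  3  3
 J  0  1  1  2  2  2  2  3  4  4  4
 W  0  1  1  2  3  3  3  3  4  4  4
 X  0  1  1  2  3  3  4  4  4  4  4
 X  0  1  1  2  3  3  4  4  4  4  4
dp[8][10] = 4. One LCS (by backtracking along matches): XXAJ.

4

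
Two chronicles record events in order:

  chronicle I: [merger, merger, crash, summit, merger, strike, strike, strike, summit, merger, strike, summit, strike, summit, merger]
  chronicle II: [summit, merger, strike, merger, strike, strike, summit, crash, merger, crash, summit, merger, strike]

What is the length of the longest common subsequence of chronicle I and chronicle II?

9

Taking summit at chronicle I[4]=chronicle II[1] → merger at chronicle I[5]=chronicle II[2] → strike at chronicle I[6]=chronicle II[3] → strike at chronicle I[7]=chronicle II[5] → strike at chronicle I[8]=chronicle II[6] → summit at chronicle I[9]=chronicle II[7] → merger at chronicle I[10]=chronicle II[9] → summit at chronicle I[12]=chronicle II[11] → strike at chronicle I[13]=chronicle II[13] gives a common subsequence of length 9. Since dp[15][13] = 9, nothing longer is possible.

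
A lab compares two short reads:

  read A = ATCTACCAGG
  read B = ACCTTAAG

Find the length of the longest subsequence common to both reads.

6

Pick A [1,1] → T [2,4] → T [4,5] → A [5,6] → A [8,7] → G [10,8]; all 6 bases appear in both, in order. Since dp[10][8] = 6, nothing longer is possible.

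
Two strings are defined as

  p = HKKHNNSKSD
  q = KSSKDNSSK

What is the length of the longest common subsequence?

Match K (p #2, q #1) → K (p #3, q #4) → N (p #5, q #6) → S (p #7, q #8) → K (p #8, q #9) — 5 characters in the same relative order in both. The LCS DP gives dp[10][9] = 5, so this is optimal.

5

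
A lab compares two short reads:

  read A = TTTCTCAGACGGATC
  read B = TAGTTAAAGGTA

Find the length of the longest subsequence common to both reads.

Match T [1,1] → T [2,4] → T [3,5] → A [7,7] → A [9,8] → G [11,9] → G [12,10] → A [13,12] — 8 bases in the same relative order in both, and the DP table's final entry dp[15][12] is also 8, so no common subsequence is longer.

8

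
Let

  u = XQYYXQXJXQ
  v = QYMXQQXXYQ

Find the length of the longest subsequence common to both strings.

7

Let dp[i][j] be the LCS length of the first i characters of u and the first j characters of v. dp[i][j] = dp[i-1][j-1]+1 when the i-th and j-th characters match, else max(dp[i-1][j], dp[i][j-1]).
    ·  Q  Y  M  X  Q  Q  X  X  Y  Q
 ·  0  0  0  0  0  0  0  0  0  0  0
 X  0  0  0  0  1  1  1  1  1  1  1
 Q  0  1  1  1  1  2  2  2  2  2  2
 Y  0  1  2  2  2  2  2  2  2  3  3
 Y  0  1  2  2  2  2  2  2  2  3  3
 X  0  1  2  2  3  3  3  3  3  3  3
 Q  0  1  2  2  3  4  4  4  4  4  4
 X  0  1  2  2  3  4  4  5  5  5  5
 J  0  1  2  2  3  4  4  5  5  5  5
 X  0  1  2  2  3  4  4  5  6  6  6
 Q  0  1  2  2  3  4  5  5  6  6  7
dp[10][10] = 7. One LCS (by backtracking along matches): QYXQXXQ.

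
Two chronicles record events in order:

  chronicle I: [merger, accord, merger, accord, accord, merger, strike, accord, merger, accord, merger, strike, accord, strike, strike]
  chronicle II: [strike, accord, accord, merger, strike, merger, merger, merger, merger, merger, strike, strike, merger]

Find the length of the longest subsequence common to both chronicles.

8

Match accord [4,2]; then accord [5,3]; then merger [6,4]; then strike [7,5]; then merger [9,9]; then merger [11,10]; then strike [12,11]; then strike [14,12] — 8 events in the same relative order in both, and the DP table's final entry dp[15][13] is also 8, so no common subsequence is longer.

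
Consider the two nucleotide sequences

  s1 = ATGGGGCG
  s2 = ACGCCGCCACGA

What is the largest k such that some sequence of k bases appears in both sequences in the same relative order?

Let dp[i][j] be the LCS length of the first i bases of s1 and the first j bases of s2. dp[i][j] = dp[i-1][j-1]+1 when the i-th and j-th bases match, else max(dp[i-1][j], dp[i][j-1]).
    ·  A  C  G  C  C  G  C  C  A  C  G  A
 ·  0  0  0  0  0  0  0  0  0  0  0  0  0
 A  0  1  1  1  1  1  1  1  1  1  1  1  1
 T  0  1  1  1  1  1  1  1  1  1  1  1  1
 G  0  1  1  2  2  2  2  2  2  2  2  2  2
 G  0  1  1  2  2  2  3  3  3  3  3  3  3
 G  0  1  1  2  2  2  3  3  3  3  3  4  4
 G  0  1  1  2  2  2  3  3  3  3  3  4  4
 C  0  1  2  2  3  3  3  4  4  4  4  4  4
 G  0  1  2  3  3  3  4  4  4  4  4  5  5
dp[8][12] = 5. One LCS (by backtracking along matches): AGGCG.

5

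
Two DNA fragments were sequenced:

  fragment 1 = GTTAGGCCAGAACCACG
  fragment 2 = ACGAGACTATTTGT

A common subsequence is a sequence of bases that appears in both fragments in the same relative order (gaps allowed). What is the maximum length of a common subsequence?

8

Pick A (fragment 1 #4, fragment 2 #1), G (fragment 1 #6, fragment 2 #3), A (fragment 1 #9, fragment 2 #4), G (fragment 1 #10, fragment 2 #5), A (fragment 1 #12, fragment 2 #6), C (fragment 1 #13, fragment 2 #7), A (fragment 1 #15, fragment 2 #9), G (fragment 1 #17, fragment 2 #13); all 8 bases appear in both, in order. Since dp[17][14] = 8, nothing longer is possible.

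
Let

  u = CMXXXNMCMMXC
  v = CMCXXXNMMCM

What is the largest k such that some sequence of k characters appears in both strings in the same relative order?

Let dp[i][j] be the LCS length of the first i characters of u and the first j characters of v. dp[i][j] = dp[i-1][j-1]+1 when the i-th and j-th characters match, else max(dp[i-1][j], dp[i][j-1]).
    ·  C  M  C  X  X  X  N  M  M  C  M
 ·  0  0  0  0  0  0  0  0  0  0  0  0
 C  0  1  1  1  1  1  1  1  1  1  1  1
 M  0  1  2  2  2  2  2  2  2  2  2  2
 X  0  1  2  2  3  3  3  3  3  3  3  3
 X  0  1  2  2  3  4  4  4  4  4  4  4
 X  0  1  2  2  3  4  5  5  5  5  5  5
 N  0  1  2  2  3  4  5  6  6  6  6  6
 M  0  1  2  2  3  4  5  6  7  7  7  7
 C  0  1  2  3  3  4  5  6  7  7  8  8
 M  0  1  2  3  3  4  5  6  7  8  8  9
 M  0  1  2  3  3  4  5  6  7  8  8  9
 X  0  1  2  3  4  4  5  6  7  8  8  9
 C  0  1  2  3  4  4  5  6  7  8  9  9
dp[12][11] = 9. One LCS (by backtracking along matches): CMXXXNMCM.

9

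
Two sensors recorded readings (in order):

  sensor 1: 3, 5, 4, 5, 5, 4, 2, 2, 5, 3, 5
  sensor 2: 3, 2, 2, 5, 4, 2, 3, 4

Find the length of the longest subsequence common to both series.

Let dp[i][j] be the LCS length of the first i values of sensor 1 and the first j values of sensor 2. dp[i][j] = dp[i-1][j-1]+1 when the i-th and j-th values match, else max(dp[i-1][j], dp[i][j-1]).
    ·  3  2  2  5  4  2  3  4
 ·  0  0  0  0  0  0  0  0  0
 3  0  1  1  1  1  1  1  1  1
 5  0  1  1  1  2  2  2  2  2
 4  0  1  1  1  2  3  3  3  3
 5  0  1  1  1  2  3  3  3  3
 5  0  1  1  1  2  3  3  3  3
 4  0  1  1  1  2  3  3  3  4
 2  0  1  2  2  2  3  4  4  4
 2  0  1  2  3  3  3  4  4  4
 5  0  1  2  3  4  4  4  4  4
 3  0  1  2  3  4  4  4  5  5
 5  0  1  2  3  4  4  4  5  5
dp[11][8] = 5. One LCS (by backtracking along matches): 3, 5, 4, 2, 3.

5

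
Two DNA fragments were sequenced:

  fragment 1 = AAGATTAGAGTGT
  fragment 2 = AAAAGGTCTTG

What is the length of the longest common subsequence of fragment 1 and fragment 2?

Pick A (fragment 1 #1, fragment 2 #1); then A (fragment 1 #2, fragment 2 #2); then A (fragment 1 #4, fragment 2 #3); then A (fragment 1 #7, fragment 2 #4); then G (fragment 1 #8, fragment 2 #5); then G (fragment 1 #10, fragment 2 #6); then T (fragment 1 #11, fragment 2 #10); then G (fragment 1 #12, fragment 2 #11); all 8 bases appear in both, in order. dp[13][11] = 8 confirms this is the maximum.

8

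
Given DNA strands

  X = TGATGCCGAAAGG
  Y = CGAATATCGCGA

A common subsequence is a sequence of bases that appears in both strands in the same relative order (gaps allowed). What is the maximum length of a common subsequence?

Match T (X #1, Y #5), then A (X #3, Y #6), then T (X #4, Y #7), then G (X #5, Y #9), then C (X #7, Y #10), then G (X #8, Y #11), then A (X #11, Y #12) — 7 bases in the same relative order in both. dp[13][12] = 7 confirms this is the maximum.

7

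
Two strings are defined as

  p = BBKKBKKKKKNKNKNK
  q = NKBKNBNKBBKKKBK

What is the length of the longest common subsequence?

Pick B [1,3], then B [2,6], then K [3,8], then B [5,10], then K [6,11], then K [7,12], then K [8,13], then K [16,15]; all 8 characters appear in both, in order. The LCS DP gives dp[16][15] = 8, so this is optimal.

8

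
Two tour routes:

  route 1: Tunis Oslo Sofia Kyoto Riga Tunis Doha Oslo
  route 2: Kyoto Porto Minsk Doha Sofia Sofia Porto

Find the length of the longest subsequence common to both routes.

2

One common subsequence of length 2: Kyoto (route 1 #4, route 2 #1) → Doha (route 1 #7, route 2 #4), and the DP table's final entry dp[8][7] is also 2, so no common subsequence is longer.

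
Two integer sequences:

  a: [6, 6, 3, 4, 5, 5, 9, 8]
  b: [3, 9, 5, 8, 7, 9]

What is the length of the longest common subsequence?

3

Let dp[i][j] be the LCS length of the first i values of a and the first j values of b. dp[i][j] = dp[i-1][j-1]+1 when the i-th and j-th values match, else max(dp[i-1][j], dp[i][j-1]).
    ·  3  9  5  8  7  9
 ·  0  0  0  0  0  0  0
 6  0  0  0  0  0  0  0
 6  0  0  0  0  0  0  0
 3  0  1  1  1  1  1  1
 4  0  1  1  1  1  1  1
 5  0  1  1  2  2  2  2
 5  0  1  1  2  2  2  2
 9  0  1  2  2  2  2  3
 8  0  1  2  2  3  3  3
dp[8][6] = 3. One LCS (by backtracking along matches): 3, 5, 9.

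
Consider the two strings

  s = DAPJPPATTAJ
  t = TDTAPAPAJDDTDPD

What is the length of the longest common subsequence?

6

One common subsequence of length 6: D [1,2], then A [2,4], then P [3,5], then P [6,7], then A [7,8], then T [8,12]. Since dp[11][15] = 6, nothing longer is possible.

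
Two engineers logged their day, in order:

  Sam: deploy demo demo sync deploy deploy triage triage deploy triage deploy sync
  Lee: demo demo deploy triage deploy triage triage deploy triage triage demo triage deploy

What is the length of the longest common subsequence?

One common subsequence of length 9: demo (Sam #2, Lee #1), demo (Sam #3, Lee #2), deploy (Sam #5, Lee #3), deploy (Sam #6, Lee #5), triage (Sam #7, Lee #6), triage (Sam #8, Lee #7), deploy (Sam #9, Lee #8), triage (Sam #10, Lee #12), deploy (Sam #11, Lee #13), and the DP table's final entry dp[12][13] is also 9, so no common subsequence is longer.

9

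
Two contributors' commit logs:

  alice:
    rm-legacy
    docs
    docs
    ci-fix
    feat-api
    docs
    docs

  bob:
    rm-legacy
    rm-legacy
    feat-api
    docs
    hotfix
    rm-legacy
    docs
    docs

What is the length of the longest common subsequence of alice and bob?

One common subsequence of length 4: rm-legacy at alice[1]=bob[2]; then docs at alice[2]=bob[4]; then docs at alice[6]=bob[7]; then docs at alice[7]=bob[8]. The LCS DP gives dp[7][8] = 4, so this is optimal.

4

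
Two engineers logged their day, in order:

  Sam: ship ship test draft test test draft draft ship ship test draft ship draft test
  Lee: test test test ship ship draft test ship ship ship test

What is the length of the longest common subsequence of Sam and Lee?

Taking ship [1,4]; then ship [2,5]; then draft [4,6]; then test [6,7]; then ship [9,8]; then ship [10,9]; then ship [13,10]; then test [15,11] gives a common subsequence of length 8. dp[15][11] = 8 confirms this is the maximum.

8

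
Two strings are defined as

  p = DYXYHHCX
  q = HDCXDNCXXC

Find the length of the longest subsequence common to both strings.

4

One common subsequence of length 4: D at p[1]=q[2], X at p[3]=q[4], C at p[7]=q[7], X at p[8]=q[9], and the DP table's final entry dp[8][10] is also 4, so no common subsequence is longer.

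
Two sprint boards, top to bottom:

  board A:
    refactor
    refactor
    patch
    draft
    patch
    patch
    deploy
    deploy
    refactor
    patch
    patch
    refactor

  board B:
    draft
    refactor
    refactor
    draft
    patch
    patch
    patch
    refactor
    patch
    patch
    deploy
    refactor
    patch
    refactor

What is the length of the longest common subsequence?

9

Match refactor (board A #1, board B #2) → refactor (board A #2, board B #3) → patch (board A #3, board B #7) → patch (board A #5, board B #9) → patch (board A #6, board B #10) → deploy (board A #8, board B #11) → refactor (board A #9, board B #12) → patch (board A #11, board B #13) → refactor (board A #12, board B #14) — 9 tasks in the same relative order in both. dp[12][14] = 9 confirms this is the maximum.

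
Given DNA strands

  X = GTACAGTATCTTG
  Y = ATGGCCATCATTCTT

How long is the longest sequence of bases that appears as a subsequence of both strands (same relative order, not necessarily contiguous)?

One common subsequence of length 9: G at X[1]=Y[4]; then T at X[2]=Y[8]; then C at X[4]=Y[9]; then A at X[5]=Y[10]; then T at X[7]=Y[11]; then T at X[9]=Y[12]; then C at X[10]=Y[13]; then T at X[11]=Y[14]; then T at X[12]=Y[15]. dp[13][15] = 9 confirms this is the maximum.

9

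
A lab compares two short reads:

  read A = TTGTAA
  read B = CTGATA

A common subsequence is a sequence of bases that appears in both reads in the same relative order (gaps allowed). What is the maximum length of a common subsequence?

4

Taking T at read A[2]=read B[2], G at read A[3]=read B[3], T at read A[4]=read B[5], A at read A[6]=read B[6] gives a common subsequence of length 4. The LCS DP gives dp[6][6] = 4, so this is optimal.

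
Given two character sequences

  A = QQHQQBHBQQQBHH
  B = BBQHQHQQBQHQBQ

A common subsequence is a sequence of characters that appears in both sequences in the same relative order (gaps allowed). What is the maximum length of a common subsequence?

9

Taking Q [1,3], Q [2,5], H [3,6], Q [4,7], Q [5,8], B [6,9], H [7,11], B [8,13], Q [11,14] gives a common subsequence of length 9. The LCS DP gives dp[14][14] = 9, so this is optimal.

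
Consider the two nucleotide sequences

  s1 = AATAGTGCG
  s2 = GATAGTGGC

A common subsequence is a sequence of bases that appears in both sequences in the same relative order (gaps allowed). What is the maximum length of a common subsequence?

One common subsequence of length 7: A (s1 #2, s2 #2), then T (s1 #3, s2 #3), then A (s1 #4, s2 #4), then G (s1 #5, s2 #5), then T (s1 #6, s2 #6), then G (s1 #7, s2 #8), then C (s1 #8, s2 #9). Since dp[9][9] = 7, nothing longer is possible.

7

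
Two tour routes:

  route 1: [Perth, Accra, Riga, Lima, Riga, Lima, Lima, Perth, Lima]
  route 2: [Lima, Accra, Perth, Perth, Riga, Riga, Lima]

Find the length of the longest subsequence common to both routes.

4

Pick Perth at route 1[1]=route 2[4], then Riga at route 1[3]=route 2[5], then Riga at route 1[5]=route 2[6], then Lima at route 1[9]=route 2[7]; all 4 stops appear in both, in order. The LCS DP gives dp[9][7] = 4, so this is optimal.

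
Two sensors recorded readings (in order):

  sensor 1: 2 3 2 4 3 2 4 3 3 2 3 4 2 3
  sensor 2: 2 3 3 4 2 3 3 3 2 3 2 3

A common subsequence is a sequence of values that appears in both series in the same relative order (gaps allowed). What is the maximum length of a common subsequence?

10

One common subsequence of length 10: 2 at sensor 1[1]=sensor 2[1]; then 3 at sensor 1[2]=sensor 2[3]; then 2 at sensor 1[3]=sensor 2[5]; then 3 at sensor 1[5]=sensor 2[6]; then 3 at sensor 1[8]=sensor 2[7]; then 3 at sensor 1[9]=sensor 2[8]; then 2 at sensor 1[10]=sensor 2[9]; then 3 at sensor 1[11]=sensor 2[10]; then 2 at sensor 1[13]=sensor 2[11]; then 3 at sensor 1[14]=sensor 2[12]. The LCS DP gives dp[14][12] = 10, so this is optimal.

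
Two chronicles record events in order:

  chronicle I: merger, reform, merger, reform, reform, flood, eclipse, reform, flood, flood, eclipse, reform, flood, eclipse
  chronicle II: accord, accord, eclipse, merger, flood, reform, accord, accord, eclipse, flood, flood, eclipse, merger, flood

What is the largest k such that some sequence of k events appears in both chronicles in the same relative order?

7

Taking merger (chronicle I #1, chronicle II #4) → reform (chronicle I #2, chronicle II #6) → eclipse (chronicle I #7, chronicle II #9) → flood (chronicle I #9, chronicle II #10) → flood (chronicle I #10, chronicle II #11) → eclipse (chronicle I #11, chronicle II #12) → flood (chronicle I #13, chronicle II #14) gives a common subsequence of length 7. dp[14][14] = 7 confirms this is the maximum.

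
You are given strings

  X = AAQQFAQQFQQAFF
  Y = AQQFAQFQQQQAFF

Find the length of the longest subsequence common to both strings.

12

Pick A (X #2, Y #1); then Q (X #3, Y #2); then Q (X #4, Y #3); then F (X #5, Y #4); then A (X #6, Y #5); then Q (X #7, Y #8); then Q (X #8, Y #9); then Q (X #10, Y #10); then Q (X #11, Y #11); then A (X #12, Y #12); then F (X #13, Y #13); then F (X #14, Y #14); all 12 characters appear in both, in order, and the DP table's final entry dp[14][14] is also 12, so no common subsequence is longer.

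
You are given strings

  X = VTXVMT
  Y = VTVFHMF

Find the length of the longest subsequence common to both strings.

Let dp[i][j] be the LCS length of the first i characters of X and the first j characters of Y. dp[i][j] = dp[i-1][j-1]+1 when the i-th and j-th characters match, else max(dp[i-1][j], dp[i][j-1]).
    ·  V  T  V  F  H  M  F
 ·  0  0  0  0  0  0  0  0
 V  0  1  1  1  1  1  1  1
 T  0  1  2  2  2  2  2  2
 X  0  1  2  2  2  2  2  2
 V  0  1  2  3  3  3  3  3
 M  0  1  2  3  3  3  4  4
 T  0  1  2  3  3  3  4  4
dp[6][7] = 4. One LCS (by backtracking along matches): VTVM.

4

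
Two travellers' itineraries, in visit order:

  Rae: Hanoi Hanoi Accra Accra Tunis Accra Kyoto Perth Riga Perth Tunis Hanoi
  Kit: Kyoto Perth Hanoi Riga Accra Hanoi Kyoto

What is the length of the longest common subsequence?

Taking Kyoto (Rae #7, Kit #1); then Perth (Rae #8, Kit #2); then Riga (Rae #9, Kit #4); then Hanoi (Rae #12, Kit #6) gives a common subsequence of length 4. The LCS DP gives dp[12][7] = 4, so this is optimal.

4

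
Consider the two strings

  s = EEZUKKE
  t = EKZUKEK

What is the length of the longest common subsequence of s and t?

Pick E at s[1]=t[1], then Z at s[3]=t[3], then U at s[4]=t[4], then K at s[5]=t[5], then K at s[6]=t[7]; all 5 characters appear in both, in order. dp[7][7] = 5 confirms this is the maximum.

5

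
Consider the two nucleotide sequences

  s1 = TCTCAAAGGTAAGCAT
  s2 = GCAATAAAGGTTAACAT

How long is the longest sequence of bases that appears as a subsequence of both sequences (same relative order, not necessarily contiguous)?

Pick C at s1[2]=s2[2], T at s1[3]=s2[5], A at s1[5]=s2[6], A at s1[6]=s2[7], A at s1[7]=s2[8], G at s1[8]=s2[9], G at s1[9]=s2[10], T at s1[10]=s2[12], A at s1[11]=s2[13], A at s1[12]=s2[14], C at s1[14]=s2[15], A at s1[15]=s2[16], T at s1[16]=s2[17]; all 13 bases appear in both, in order. Since dp[16][17] = 13, nothing longer is possible.

13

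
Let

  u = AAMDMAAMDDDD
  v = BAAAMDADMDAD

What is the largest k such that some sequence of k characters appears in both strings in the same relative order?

8

Taking A at u[1]=v[3], then A at u[2]=v[4], then M at u[3]=v[5], then D at u[4]=v[6], then A at u[6]=v[7], then M at u[8]=v[9], then D at u[9]=v[10], then D at u[12]=v[12] gives a common subsequence of length 8, and the DP table's final entry dp[12][12] is also 8, so no common subsequence is longer.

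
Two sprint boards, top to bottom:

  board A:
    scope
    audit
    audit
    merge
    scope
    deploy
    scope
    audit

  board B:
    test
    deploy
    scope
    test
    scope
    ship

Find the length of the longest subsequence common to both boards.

2

Match scope at board A[1]=board B[3], then scope at board A[5]=board B[5] — 2 tasks in the same relative order in both. The LCS DP gives dp[8][6] = 2, so this is optimal.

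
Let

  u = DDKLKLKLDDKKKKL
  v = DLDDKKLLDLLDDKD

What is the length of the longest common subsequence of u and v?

9

One common subsequence of length 9: D [1,3] → D [2,4] → K [3,6] → L [4,8] → L [6,10] → L [8,11] → D [9,12] → D [10,13] → K [11,14]. Since dp[15][15] = 9, nothing longer is possible.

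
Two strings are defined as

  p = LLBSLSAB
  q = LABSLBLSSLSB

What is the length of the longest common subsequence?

7

One common subsequence of length 7: L [1,1]; then L [2,5]; then B [3,6]; then S [4,9]; then L [5,10]; then S [6,11]; then B [8,12]. The LCS DP gives dp[8][12] = 7, so this is optimal.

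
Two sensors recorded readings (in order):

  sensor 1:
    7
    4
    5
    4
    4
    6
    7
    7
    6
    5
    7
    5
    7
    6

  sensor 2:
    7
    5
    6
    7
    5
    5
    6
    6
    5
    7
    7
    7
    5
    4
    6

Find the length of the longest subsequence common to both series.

9

Match 7 [1,1], 5 [3,2], 6 [6,3], 7 [7,4], 6 [9,8], 5 [10,9], 7 [11,12], 5 [12,13], 6 [14,15] — 9 values in the same relative order in both. dp[14][15] = 9 confirms this is the maximum.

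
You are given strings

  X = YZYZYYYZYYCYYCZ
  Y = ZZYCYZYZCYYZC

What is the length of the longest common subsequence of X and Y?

Pick Z (X #2, Y #1), Z (X #4, Y #2), Y (X #5, Y #3), Y (X #6, Y #5), Y (X #7, Y #7), Z (X #8, Y #8), C (X #11, Y #9), Y (X #12, Y #10), Y (X #13, Y #11), C (X #14, Y #13); all 10 characters appear in both, in order. dp[15][13] = 10 confirms this is the maximum.

10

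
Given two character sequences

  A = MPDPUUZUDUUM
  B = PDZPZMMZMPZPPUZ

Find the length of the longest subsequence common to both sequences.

5

Pick M at A[1]=B[9], P at A[2]=B[12], P at A[4]=B[13], U at A[6]=B[14], Z at A[7]=B[15]; all 5 characters appear in both, in order, and the DP table's final entry dp[12][15] is also 5, so no common subsequence is longer.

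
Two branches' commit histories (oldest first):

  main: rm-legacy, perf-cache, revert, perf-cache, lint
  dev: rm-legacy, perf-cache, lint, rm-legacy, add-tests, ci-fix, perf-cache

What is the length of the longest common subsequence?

3

Match rm-legacy [1,1] → perf-cache [2,2] → perf-cache [4,7] — 3 commits in the same relative order in both. The LCS DP gives dp[5][7] = 3, so this is optimal.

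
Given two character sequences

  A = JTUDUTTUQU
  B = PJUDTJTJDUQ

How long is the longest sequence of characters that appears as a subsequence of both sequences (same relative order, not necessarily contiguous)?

7

Pick J [1,2]; then U [3,3]; then D [4,4]; then T [6,5]; then T [7,7]; then U [8,10]; then Q [9,11]; all 7 characters appear in both, in order. dp[10][11] = 7 confirms this is the maximum.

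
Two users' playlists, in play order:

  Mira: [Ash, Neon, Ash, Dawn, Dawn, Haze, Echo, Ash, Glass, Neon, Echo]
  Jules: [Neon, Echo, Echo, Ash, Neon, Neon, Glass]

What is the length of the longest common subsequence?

4

Pick Neon [2,1]; then Echo [7,3]; then Ash [8,4]; then Glass [9,7]; all 4 songs appear in both, in order. Since dp[11][7] = 4, nothing longer is possible.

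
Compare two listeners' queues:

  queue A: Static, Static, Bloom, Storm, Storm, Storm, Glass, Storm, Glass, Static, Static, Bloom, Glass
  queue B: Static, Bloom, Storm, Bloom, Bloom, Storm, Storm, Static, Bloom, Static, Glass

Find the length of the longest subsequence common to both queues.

One common subsequence of length 8: Static (queue A #2, queue B #1), then Bloom (queue A #3, queue B #2), then Storm (queue A #4, queue B #3), then Storm (queue A #6, queue B #6), then Storm (queue A #8, queue B #7), then Static (queue A #10, queue B #8), then Static (queue A #11, queue B #10), then Glass (queue A #13, queue B #11). dp[13][11] = 8 confirms this is the maximum.

8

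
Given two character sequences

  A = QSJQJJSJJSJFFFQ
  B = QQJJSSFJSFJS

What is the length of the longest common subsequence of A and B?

8

Pick Q [1,1], then Q [4,2], then J [5,3], then J [6,4], then S [7,6], then J [8,8], then J [9,11], then S [10,12]; all 8 characters appear in both, in order, and the DP table's final entry dp[15][12] is also 8, so no common subsequence is longer.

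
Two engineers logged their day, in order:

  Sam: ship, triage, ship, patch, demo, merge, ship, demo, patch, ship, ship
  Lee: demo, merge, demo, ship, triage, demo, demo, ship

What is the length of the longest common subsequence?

Match ship (Sam #1, Lee #4) → triage (Sam #2, Lee #5) → demo (Sam #5, Lee #6) → demo (Sam #8, Lee #7) → ship (Sam #11, Lee #8) — 5 tasks in the same relative order in both. dp[11][8] = 5 confirms this is the maximum.

5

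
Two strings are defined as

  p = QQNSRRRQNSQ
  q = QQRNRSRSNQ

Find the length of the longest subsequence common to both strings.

Taking Q at p[1]=q[1], then Q at p[2]=q[2], then N at p[3]=q[4], then S at p[4]=q[6], then R at p[5]=q[7], then N at p[9]=q[9], then Q at p[11]=q[10] gives a common subsequence of length 7. Since dp[11][10] = 7, nothing longer is possible.

7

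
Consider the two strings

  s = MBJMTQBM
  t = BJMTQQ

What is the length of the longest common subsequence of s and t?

Match B (s #2, t #1); then J (s #3, t #2); then M (s #4, t #3); then T (s #5, t #4); then Q (s #6, t #6) — 5 characters in the same relative order in both. The LCS DP gives dp[8][6] = 5, so this is optimal.

5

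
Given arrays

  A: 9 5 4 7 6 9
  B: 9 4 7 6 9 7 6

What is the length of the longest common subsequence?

5

Pick 9 [1,1], then 4 [3,2], then 7 [4,3], then 6 [5,4], then 9 [6,5]; all 5 values appear in both, in order. dp[6][7] = 5 confirms this is the maximum.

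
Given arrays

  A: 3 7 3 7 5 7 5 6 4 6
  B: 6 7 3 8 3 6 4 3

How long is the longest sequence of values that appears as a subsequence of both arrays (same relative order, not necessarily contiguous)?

4

Taking 3 at A[1]=B[3]; then 3 at A[3]=B[5]; then 6 at A[8]=B[6]; then 4 at A[9]=B[7] gives a common subsequence of length 4, and the DP table's final entry dp[10][8] is also 4, so no common subsequence is longer.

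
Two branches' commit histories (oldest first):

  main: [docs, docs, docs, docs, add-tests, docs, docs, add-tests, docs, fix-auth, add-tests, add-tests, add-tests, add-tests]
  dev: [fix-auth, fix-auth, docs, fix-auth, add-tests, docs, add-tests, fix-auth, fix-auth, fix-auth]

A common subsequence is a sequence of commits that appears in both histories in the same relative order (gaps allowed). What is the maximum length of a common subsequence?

Pick docs [1,3] → add-tests [5,5] → docs [7,6] → add-tests [8,7] → fix-auth [10,10]; all 5 commits appear in both, in order. dp[14][10] = 5 confirms this is the maximum.

5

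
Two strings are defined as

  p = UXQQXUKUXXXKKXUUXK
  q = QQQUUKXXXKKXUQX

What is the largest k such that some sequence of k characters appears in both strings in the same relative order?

12

Pick Q at p[3]=q[2], then Q at p[4]=q[3], then U at p[6]=q[5], then K at p[7]=q[6], then X at p[9]=q[7], then X at p[10]=q[8], then X at p[11]=q[9], then K at p[12]=q[10], then K at p[13]=q[11], then X at p[14]=q[12], then U at p[15]=q[13], then X at p[17]=q[15]; all 12 characters appear in both, in order. dp[18][15] = 12 confirms this is the maximum.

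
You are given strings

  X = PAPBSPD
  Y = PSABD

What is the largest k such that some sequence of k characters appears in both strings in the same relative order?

4

Let dp[i][j] be the LCS length of the first i characters of X and the first j characters of Y. dp[i][j] = dp[i-1][j-1]+1 when the i-th and j-th characters match, else max(dp[i-1][j], dp[i][j-1]).
    ·  P  S  A  B  D
 ·  0  0  0  0  0  0
 P  0  1  1  1  1  1
 A  0  1  1  2  2  2
 P  0  1  1  2  2  2
 B  0  1  1  2  3  3
 S  0  1  2  2  3  3
 P  0  1  2  2  3  3
 D  0  1  2  2  3  4
dp[7][5] = 4. One LCS (by backtracking along matches): PABD.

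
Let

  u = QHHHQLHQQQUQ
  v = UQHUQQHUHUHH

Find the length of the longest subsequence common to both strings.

5

Let dp[i][j] be the LCS length of the first i characters of u and the first j characters of v. dp[i][j] = dp[i-1][j-1]+1 when the i-th and j-th characters match, else max(dp[i-1][j], dp[i][j-1]).
    ·  U  Q  H  U  Q  Q  H  U  H  U  H  H
 ·  0  0  0  0  0  0  0  0  0  0  0  0  0
 Q  0  0  1  1  1  1  1  1  1  1  1  1  1
 H  0  0  1  2  2  2  2  2  2  2  2  2  2
 H  0  0  1  2  2  2  2  3  3  3  3  3  3
 H  0  0  1  2  2  2  2  3  3  4  4  4  4
 Q  0  0  1  2  2  3  3  3  3  4  4  4  4
 L  0  0  1  2  2  3  3  3  3  4  4  4  4
 H  0  0  1  2  2  3  3  4  4  4  4  5  5
 Q  0  0  1  2  2  3  4  4  4  4  4  5  5
 Q  0  0  1  2  2  3  4  4  4  4  4  5  5
 Q  0  0  1  2  2  3  4  4  4  4  4  5  5
 U  0  1  1  2  3  3  4  4  5  5  5  5  5
 Q  0  1  2  2  3  4  4  4  5  5  5  5  5
dp[12][12] = 5. One LCS (by backtracking along matches): QHHHH.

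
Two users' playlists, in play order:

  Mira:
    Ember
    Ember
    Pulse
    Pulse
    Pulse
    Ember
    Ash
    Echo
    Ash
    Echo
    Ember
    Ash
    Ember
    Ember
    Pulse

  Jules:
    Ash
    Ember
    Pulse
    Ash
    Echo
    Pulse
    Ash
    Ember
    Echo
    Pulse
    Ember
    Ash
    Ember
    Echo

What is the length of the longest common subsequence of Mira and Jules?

9

Match Ember (Mira #2, Jules #2) → Pulse (Mira #5, Jules #3) → Ash (Mira #7, Jules #4) → Echo (Mira #8, Jules #5) → Ash (Mira #9, Jules #7) → Echo (Mira #10, Jules #9) → Ember (Mira #11, Jules #11) → Ash (Mira #12, Jules #12) → Ember (Mira #13, Jules #13) — 9 songs in the same relative order in both. dp[15][14] = 9 confirms this is the maximum.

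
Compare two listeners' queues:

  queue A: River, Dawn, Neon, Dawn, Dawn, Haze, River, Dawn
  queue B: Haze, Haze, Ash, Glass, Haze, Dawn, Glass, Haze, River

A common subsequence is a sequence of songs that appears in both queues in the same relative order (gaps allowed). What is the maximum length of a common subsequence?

Match Dawn (queue A #2, queue B #6) → Haze (queue A #6, queue B #8) → River (queue A #7, queue B #9) — 3 songs in the same relative order in both. Since dp[8][9] = 3, nothing longer is possible.

3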